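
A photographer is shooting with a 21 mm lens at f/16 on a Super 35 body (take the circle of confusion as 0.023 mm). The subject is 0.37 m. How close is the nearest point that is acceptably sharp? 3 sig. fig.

287 mm

Hyperfocal distance H = f²/(N·c) + f = 21²/(16 × 0.023) + 21 = 441/0.368 + 21 ≈ 1219.4 mm ≈ 1.219 m.
Near limit Dn = s·(H − f)/(H + s − 2f) = 370 × (1219.4 − 21) / (1219.4 + 370 − 2 × 21) = 370 × 1198.4 / 1547.4 ≈ 286.55 mm.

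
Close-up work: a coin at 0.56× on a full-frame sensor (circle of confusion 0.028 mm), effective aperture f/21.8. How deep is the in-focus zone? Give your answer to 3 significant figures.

3.89 mm

At magnification m, DoF ≈ 2·N_eff·c/m² = 2 × 21.8 × 0.028 / 0.56² = 1.221 / 0.3136 ≈ 3.89 mm.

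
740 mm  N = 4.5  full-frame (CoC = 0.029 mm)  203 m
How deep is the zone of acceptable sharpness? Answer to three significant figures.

19.6 m

Hyperfocal distance H = f²/(N·c) + f = 740²/(4.5 × 0.029) + 740 = 547600/0.1305 + 740 ≈ 4196908.6 mm ≈ 4197 m.
Near limit Dn = s·(H − f)/(H + s − 2f) = 203000 × (4196908.6 − 740) / (4196908.6 + 203000 − 2 × 740) = 203000 × 4196168.6 / 4398428.6 ≈ 193665 mm.
Far limit Df = s·(H − f)/(H − s) = 203000 × (4196908.6 − 740) / (4196908.6 − 203000) = 203000 × 4196168.6 / 3993908.6 ≈ 213280 mm.
Depth of field = Df − Dn = 213280 − 193665 ≈ 19615 mm ≈ 19.6 m.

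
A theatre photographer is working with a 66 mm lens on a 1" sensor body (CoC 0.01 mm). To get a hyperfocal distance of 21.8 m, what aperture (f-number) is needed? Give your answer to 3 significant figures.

Rearrange H = f²/(N·c) + f for N: N = f² / ((H − f)·c).
N = 66² / ((21800 − 66) × 0.01) = 4356 / 217.3 ≈ 20.

f/20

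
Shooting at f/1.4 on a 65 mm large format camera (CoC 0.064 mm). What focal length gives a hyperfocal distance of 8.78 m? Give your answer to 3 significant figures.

From H = f²/(N·c) + f, with f ≪ H: f ≈ √(H·N·c) = √(8780 × 1.4 × 0.064) = √786.69 ≈ 28.05 mm.
Exact: f² + N·c·f − N·c·H = 0 ⇒ f = (−N·c + √((N·c)² + 4·N·c·H))/2 = (−0.0896 + √3146.8)/2 ≈ 28.003 mm ≈ 28.0 mm.

28.0 mm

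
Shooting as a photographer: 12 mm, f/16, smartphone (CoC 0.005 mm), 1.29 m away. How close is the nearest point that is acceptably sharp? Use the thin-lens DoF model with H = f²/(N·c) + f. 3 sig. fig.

0.754 m

Hyperfocal distance H = f²/(N·c) + f = 12²/(16 × 0.005) + 12 = 144/0.08 + 12 ≈ 1812.0 mm ≈ 1.812 m.
Near limit Dn = s·(H − f)/(H + s − 2f) = 1290 × (1812.0 − 12) / (1812.0 + 1290 − 2 × 12) = 1290 × 1800.0 / 3078.0 ≈ 754.39 mm ≈ 0.754 m.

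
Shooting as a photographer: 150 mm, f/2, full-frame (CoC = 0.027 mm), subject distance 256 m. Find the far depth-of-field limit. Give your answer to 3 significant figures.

Hyperfocal distance H = f²/(N·c) + f = 150²/(2 × 0.027) + 150 = 22500/0.054 + 150 ≈ 416816.7 mm ≈ 416.8 m.
Far limit Df = s·(H − f)/(H − s) = 256000 × (416816.7 − 150) / (416816.7 − 256000) = 256000 × 416666.7 / 160816.7 ≈ 663281 mm ≈ 663 m.

663 m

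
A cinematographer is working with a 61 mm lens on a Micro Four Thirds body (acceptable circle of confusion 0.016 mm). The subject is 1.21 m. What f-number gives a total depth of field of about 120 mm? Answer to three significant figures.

f/10

Write h = H − f = f²/(N·c). The thin-lens limits are Dn = s·h/(h + (s−f)) and Df = s·h/(h − (s−f)), so DoF = Df − Dn = 2·s·(s−f)·h / (h² − (s−f)²).
That is a quadratic in h: DoF·h² − 2·s·(s−f)·h − DoF·(s−f)² = 0 ⇒ h = (s−f)·(s + √(s² + DoF²)) / DoF = 1149 × (1210 + √(1210² + 120²)) / 120 = 1149 × (1210 + 1215.94) / 120 ≈ 23228 mm.
Then N = f²/(c·h) = 61² / (0.016 × 23228) = 3721 / 371.65 ≈ 10.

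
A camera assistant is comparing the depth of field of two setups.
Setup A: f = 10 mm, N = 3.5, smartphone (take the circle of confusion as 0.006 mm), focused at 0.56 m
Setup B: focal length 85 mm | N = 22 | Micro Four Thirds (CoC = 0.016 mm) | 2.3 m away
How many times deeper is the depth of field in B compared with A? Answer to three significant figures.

Setup A: H = 10²/(3.5×0.006) + 10 ≈ 4771.9 mm; DoF = Df − Dn = 633.13 − 502.02 ≈ 131.11 mm.
Setup B: H = 85²/(22×0.016) + 85 ≈ 20610.6 mm; DoF = Df − Dn = 2578.23 − 2075.97 ≈ 502.26 mm.
Ratio = 502.26 / 131.11 ≈ 3.83.

3.83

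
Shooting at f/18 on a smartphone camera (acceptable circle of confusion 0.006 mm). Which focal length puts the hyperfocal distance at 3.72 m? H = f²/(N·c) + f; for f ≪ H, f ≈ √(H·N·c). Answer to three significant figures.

From H = f²/(N·c) + f, with f ≪ H: f ≈ √(H·N·c) = √(3720 × 18 × 0.006) = √401.76 ≈ 20.04 mm.
The +f correction barely moves this — solving exactly, f² + N·c·f − N·c·H = 0 ⇒ f = (−N·c + √((N·c)² + 4·N·c·H))/2 = (−0.108 + √1607.1)/2 ≈ 19.990 mm, so f ≈ 20.0 mm.

20.0 mm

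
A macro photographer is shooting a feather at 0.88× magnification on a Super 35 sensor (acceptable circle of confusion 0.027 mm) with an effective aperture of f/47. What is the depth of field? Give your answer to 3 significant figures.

At magnification m, DoF ≈ 2·N_eff·c/m² = 2 × 47 × 0.027 / 0.88² = 2.538 / 0.7744 ≈ 3.28 mm.

3.28 mm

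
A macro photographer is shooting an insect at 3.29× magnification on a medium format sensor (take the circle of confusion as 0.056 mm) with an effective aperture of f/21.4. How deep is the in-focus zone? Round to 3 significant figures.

0.221 mm

At magnification m, DoF ≈ 2·N_eff·c/m² = 2 × 21.4 × 0.056 / 3.29² = 2.397 / 10.82 ≈ 0.221 mm.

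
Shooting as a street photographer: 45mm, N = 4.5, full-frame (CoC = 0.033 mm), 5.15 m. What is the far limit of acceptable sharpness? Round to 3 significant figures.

Hyperfocal distance H = f²/(N·c) + f = 45²/(4.5 × 0.033) + 45 = 2025/0.1485 + 45 ≈ 13681.4 mm ≈ 13.68 m.
Far limit Df = s·(H − f)/(H − s) = 5150 × (13681.4 − 45) / (13681.4 − 5150) = 5150 × 13636.4 / 8531.4 ≈ 8231.7 mm ≈ 8.23 m.

8.23 m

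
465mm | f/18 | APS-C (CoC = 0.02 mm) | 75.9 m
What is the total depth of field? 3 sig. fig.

19.4 m

Hyperfocal distance H = f²/(N·c) + f = 465²/(18 × 0.02) + 465 = 216225/0.36 + 465 ≈ 601090.0 mm ≈ 601.1 m.
Near limit Dn = s·(H − f)/(H + s − 2f) = 75900 × (601090.0 − 465) / (601090.0 + 75900 − 2 × 465) = 75900 × 600625.0 / 676060.0 ≈ 67431 mm.
Far limit Df = s·(H − f)/(H − s) = 75900 × (601090.0 − 465) / (601090.0 − 75900) = 75900 × 600625.0 / 525190.0 ≈ 86802 mm.
Depth of field = Df − Dn = 86802 − 67431 ≈ 19371 mm ≈ 19.4 m.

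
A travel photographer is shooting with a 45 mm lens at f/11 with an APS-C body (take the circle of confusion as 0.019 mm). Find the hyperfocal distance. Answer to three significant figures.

Hyperfocal distance H = f²/(N·c) + f = 45²/(11 × 0.019) + 45 = 2025/0.209 + 45 ≈ 9734.0 mm ≈ 9.73 m.

9.73 m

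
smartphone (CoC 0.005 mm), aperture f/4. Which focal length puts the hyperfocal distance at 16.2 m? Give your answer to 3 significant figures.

18.0 mm

From H = f²/(N·c) + f, with f ≪ H: f ≈ √(H·N·c) = √(16200 × 4 × 0.005) = √324.00 ≈ 18.00 mm.
The +f correction barely moves this — solving exactly, f² + N·c·f − N·c·H = 0 ⇒ f = (−N·c + √((N·c)² + 4·N·c·H))/2 = (−0.02 + √1296.0)/2 ≈ 17.990 mm, so f ≈ 18.0 mm.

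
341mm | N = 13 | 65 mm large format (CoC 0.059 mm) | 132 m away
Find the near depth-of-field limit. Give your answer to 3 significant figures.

Hyperfocal distance H = f²/(N·c) + f = 341²/(13 × 0.059) + 341 = 116281/0.767 + 341 ≈ 151946.0 mm ≈ 151.9 m.
Near limit Dn = s·(H − f)/(H + s − 2f) = 132000 × (151946.0 − 341) / (151946.0 + 132000 − 2 × 341) = 132000 × 151605.0 / 283264.0 ≈ 70647 mm ≈ 70.6 m.

70.6 m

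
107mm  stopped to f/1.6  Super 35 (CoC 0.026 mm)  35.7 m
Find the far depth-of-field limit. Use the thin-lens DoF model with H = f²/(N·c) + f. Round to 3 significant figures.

Hyperfocal distance H = f²/(N·c) + f = 107²/(1.6 × 0.026) + 107 = 11449/0.0416 + 107 ≈ 275323.3 mm ≈ 275.3 m.
Far limit Df = s·(H − f)/(H − s) = 35700 × (275323.3 − 107) / (275323.3 − 35700) = 35700 × 275216.3 / 239623.3 ≈ 41003 mm ≈ 41.0 m.

41.0 m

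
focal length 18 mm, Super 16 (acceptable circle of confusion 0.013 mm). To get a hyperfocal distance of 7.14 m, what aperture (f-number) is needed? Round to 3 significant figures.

f/3.50

Rearrange H = f²/(N·c) + f for N: N = f² / ((H − f)·c).
N = 18² / ((7140 − 18) × 0.013) = 324 / 92.59 ≈ 3.50.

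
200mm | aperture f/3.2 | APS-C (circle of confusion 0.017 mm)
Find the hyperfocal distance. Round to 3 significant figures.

735 m

Hyperfocal distance H = f²/(N·c) + f = 200²/(3.2 × 0.017) + 200 = 40000/0.0544 + 200 ≈ 735494.1 mm ≈ 735 m.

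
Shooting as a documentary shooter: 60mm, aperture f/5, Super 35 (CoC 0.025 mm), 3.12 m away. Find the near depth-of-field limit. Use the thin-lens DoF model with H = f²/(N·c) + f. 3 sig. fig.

2.82 m

Hyperfocal distance H = f²/(N·c) + f = 60²/(5 × 0.025) + 60 = 3600/0.125 + 60 ≈ 28860.0 mm ≈ 28.86 m.
Near limit Dn = s·(H − f)/(H + s − 2f) = 3120 × (28860.0 − 60) / (28860.0 + 3120 − 2 × 60) = 3120 × 28800.0 / 31860.0 ≈ 2820.3 mm ≈ 2.82 m.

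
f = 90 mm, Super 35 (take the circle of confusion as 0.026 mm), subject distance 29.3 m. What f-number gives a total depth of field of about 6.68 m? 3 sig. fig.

f/1.20

Write h = H − f = f²/(N·c). The thin-lens limits are Dn = s·h/(h + (s−f)) and Df = s·h/(h − (s−f)), so DoF = Df − Dn = 2·s·(s−f)·h / (h² − (s−f)²).
That is a quadratic in h: DoF·h² − 2·s·(s−f)·h − DoF·(s−f)² = 0 ⇒ h = (s−f)·(s + √(s² + DoF²)) / DoF = 29210 × (29300 + √(29300² + 6680²)) / 6680 = 29210 × (29300 + 30051.8) / 6680 ≈ 259531 mm.
Then N = f²/(c·h) = 90² / (0.026 × 259531) = 8100 / 6747.8 ≈ 1.20.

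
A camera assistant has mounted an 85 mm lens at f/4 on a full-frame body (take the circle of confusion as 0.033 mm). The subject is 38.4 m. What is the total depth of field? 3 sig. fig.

105 m

Hyperfocal distance H = f²/(N·c) + f = 85²/(4 × 0.033) + 85 = 7225/0.132 + 85 ≈ 54819.8 mm ≈ 54.82 m.
Near limit Dn = s·(H − f)/(H + s − 2f) = 38400 × (54819.8 − 85) / (54819.8 + 38400 − 2 × 85) = 38400 × 54734.8 / 93049.8 ≈ 22588 mm.
Far limit Df = s·(H − f)/(H − s) = 38400 × (54819.8 − 85) / (54819.8 − 38400) = 38400 × 54734.8 / 16419.8 ≈ 128005 mm.
Depth of field = Df − Dn = 128005 − 22588 ≈ 105417 mm ≈ 105 m.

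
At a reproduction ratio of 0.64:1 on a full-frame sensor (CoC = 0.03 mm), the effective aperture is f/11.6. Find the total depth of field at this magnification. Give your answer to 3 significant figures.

1.70 mm

At magnification m, DoF ≈ 2·N_eff·c/m² = 2 × 11.6 × 0.03 / 0.64² = 0.696 / 0.4096 ≈ 1.7 mm.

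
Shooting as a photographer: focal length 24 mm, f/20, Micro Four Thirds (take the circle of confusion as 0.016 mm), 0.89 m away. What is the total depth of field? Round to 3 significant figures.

1.11 m

Hyperfocal distance H = f²/(N·c) + f = 24²/(20 × 0.016) + 24 = 576/0.32 + 24 ≈ 1824.0 mm ≈ 1.824 m.
Near limit Dn = s·(H − f)/(H + s − 2f) = 890 × (1824.0 − 24) / (1824.0 + 890 − 2 × 24) = 890 × 1800.0 / 2666.0 ≈ 600.9 mm.
Far limit Df = s·(H − f)/(H − s) = 890 × (1824.0 − 24) / (1824.0 − 890) = 890 × 1800.0 / 934.0 ≈ 1715.2 mm.
Depth of field = Df − Dn = 1715.2 − 600.9 ≈ 1114.3 mm ≈ 1.11 m.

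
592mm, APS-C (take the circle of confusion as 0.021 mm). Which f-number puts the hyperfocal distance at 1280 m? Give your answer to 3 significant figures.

f/13

Rearrange H = f²/(N·c) + f for N: N = f² / ((H − f)·c).
N = 592² / ((1280000 − 592) × 0.021) = 350464 / 26868 ≈ 13.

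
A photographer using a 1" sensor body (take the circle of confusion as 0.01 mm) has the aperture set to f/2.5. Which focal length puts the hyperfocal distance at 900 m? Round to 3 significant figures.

From H = f²/(N·c) + f, with f ≪ H: f ≈ √(H·N·c) = √(900000 × 2.5 × 0.01) = √22500 ≈ 150.0 mm.
The +f correction barely moves this — solving exactly, f² + N·c·f − N·c·H = 0 ⇒ f = (−N·c + √((N·c)² + 4·N·c·H))/2 = (−0.025 + √90000)/2 ≈ 149.99 mm, so f ≈ 150 mm.

150 mm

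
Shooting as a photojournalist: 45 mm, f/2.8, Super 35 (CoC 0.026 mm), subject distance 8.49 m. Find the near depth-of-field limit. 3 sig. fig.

6.51 m

Hyperfocal distance H = f²/(N·c) + f = 45²/(2.8 × 0.026) + 45 = 2025/0.0728 + 45 ≈ 27860.9 mm ≈ 27.86 m.
Near limit Dn = s·(H − f)/(H + s − 2f) = 8490 × (27860.9 − 45) / (27860.9 + 8490 − 2 × 45) = 8490 × 27815.9 / 36260.9 ≈ 6512.7 mm ≈ 6.51 m.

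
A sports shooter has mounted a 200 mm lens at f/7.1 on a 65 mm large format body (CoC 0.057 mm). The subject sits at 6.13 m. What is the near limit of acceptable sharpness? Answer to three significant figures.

Hyperfocal distance H = f²/(N·c) + f = 200²/(7.1 × 0.057) + 200 = 40000/0.4047 + 200 ≈ 99038.6 mm ≈ 99.04 m.
Near limit Dn = s·(H − f)/(H + s − 2f) = 6130 × (99038.6 − 200) / (99038.6 + 6130 − 2 × 200) = 6130 × 98838.6 / 104768.6 ≈ 5783.0 mm ≈ 5.78 m.

5.78 m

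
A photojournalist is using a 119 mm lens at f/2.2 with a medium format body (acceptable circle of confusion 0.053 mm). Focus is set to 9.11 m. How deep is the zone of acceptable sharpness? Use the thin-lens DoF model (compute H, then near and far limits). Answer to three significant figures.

Hyperfocal distance H = f²/(N·c) + f = 119²/(2.2 × 0.053) + 119 = 14161/0.1166 + 119 ≈ 121568.4 mm ≈ 121.6 m.
Near limit Dn = s·(H − f)/(H + s − 2f) = 9110 × (121568.4 − 119) / (121568.4 + 9110 − 2 × 119) = 9110 × 121449.4 / 130440.4 ≈ 8482.1 mm.
Far limit Df = s·(H − f)/(H − s) = 9110 × (121568.4 − 119) / (121568.4 − 9110) = 9110 × 121449.4 / 112458.4 ≈ 9838.3 mm.
Depth of field = Df − Dn = 9838.3 − 8482.1 ≈ 1356.2 mm ≈ 1.36 m.

1.36 m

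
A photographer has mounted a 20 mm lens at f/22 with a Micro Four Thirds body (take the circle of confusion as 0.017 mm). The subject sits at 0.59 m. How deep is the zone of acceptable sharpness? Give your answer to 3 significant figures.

0.878 m

Hyperfocal distance H = f²/(N·c) + f = 20²/(22 × 0.017) + 20 = 400/0.374 + 20 ≈ 1089.5 mm ≈ 1.090 m.
Near limit Dn = s·(H − f)/(H + s − 2f) = 590 × (1089.5 − 20) / (1089.5 + 590 − 2 × 20) = 590 × 1069.5 / 1639.5 ≈ 384.88 mm.
Far limit Df = s·(H − f)/(H − s) = 590 × (1089.5 − 20) / (1089.5 − 590) = 590 × 1069.5 / 499.5 ≈ 1263.25 mm.
Depth of field = Df − Dn = 1263.25 − 384.88 ≈ 878.37 mm ≈ 0.878 m.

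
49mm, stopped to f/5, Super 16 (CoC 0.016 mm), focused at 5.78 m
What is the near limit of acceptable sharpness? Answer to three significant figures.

4.85 m

Hyperfocal distance H = f²/(N·c) + f = 49²/(5 × 0.016) + 49 = 2401/0.08 + 49 ≈ 30061.5 mm ≈ 30.06 m.
Near limit Dn = s·(H − f)/(H + s − 2f) = 5780 × (30061.5 − 49) / (30061.5 + 5780 − 2 × 49) = 5780 × 30012.5 / 35743.5 ≈ 4853.3 mm ≈ 4.85 m.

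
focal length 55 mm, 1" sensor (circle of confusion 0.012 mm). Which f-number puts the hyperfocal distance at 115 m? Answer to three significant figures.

f/2.19

Rearrange H = f²/(N·c) + f for N: N = f² / ((H − f)·c).
N = 55² / ((115000 − 55) × 0.012) = 3025 / 1379 ≈ 2.19.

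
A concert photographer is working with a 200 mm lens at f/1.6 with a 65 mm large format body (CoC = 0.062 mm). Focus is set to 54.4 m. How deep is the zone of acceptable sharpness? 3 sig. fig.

Hyperfocal distance H = f²/(N·c) + f = 200²/(1.6 × 0.062) + 200 = 40000/0.0992 + 200 ≈ 403425.8 mm ≈ 403.4 m.
Near limit Dn = s·(H − f)/(H + s − 2f) = 54400 × (403425.8 − 200) / (403425.8 + 54400 − 2 × 200) = 54400 × 403225.8 / 457425.8 ≈ 47954 mm.
Far limit Df = s·(H − f)/(H − s) = 54400 × (403425.8 − 200) / (403425.8 − 54400) = 54400 × 403225.8 / 349025.8 ≈ 62848 mm.
Depth of field = Df − Dn = 62848 − 47954 ≈ 14894 mm ≈ 14.9 m.

14.9 m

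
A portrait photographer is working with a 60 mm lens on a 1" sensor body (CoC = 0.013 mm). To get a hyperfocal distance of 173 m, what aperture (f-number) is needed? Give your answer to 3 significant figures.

Rearrange H = f²/(N·c) + f for N: N = f² / ((H − f)·c).
N = 60² / ((173000 − 60) × 0.013) = 3600 / 2248 ≈ 1.60.

f/1.60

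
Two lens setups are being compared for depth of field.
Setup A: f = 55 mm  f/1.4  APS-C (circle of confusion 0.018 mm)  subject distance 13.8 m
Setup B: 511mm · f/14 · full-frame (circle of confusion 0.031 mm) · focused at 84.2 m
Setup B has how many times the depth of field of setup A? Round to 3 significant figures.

Setup A: H = 55²/(1.4×0.018) + 55 ≈ 120094.7 mm; DoF = Df − Dn = 15584.5 − 12382.2 ≈ 3202.3 mm.
Setup B: H = 511²/(14×0.031) + 511 ≈ 602172.3 mm; DoF = Df − Dn = 97804 − 73918 ≈ 23886 mm.
Ratio = 23886 / 3202.3 ≈ 7.46.

7.46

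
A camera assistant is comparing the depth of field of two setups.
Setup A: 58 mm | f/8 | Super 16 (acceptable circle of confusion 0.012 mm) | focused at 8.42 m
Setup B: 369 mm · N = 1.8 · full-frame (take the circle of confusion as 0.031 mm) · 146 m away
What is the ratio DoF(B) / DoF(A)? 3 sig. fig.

Setup A: H = 58²/(8×0.012) + 58 ≈ 35099.7 mm; DoF = Df − Dn = 11059.0 − 6797.8 ≈ 4261.2 mm.
Setup B: H = 369²/(1.8×0.031) + 369 ≈ 2440530.3 mm; DoF = Df − Dn = 155266 − 137777 ≈ 17489 mm.
Ratio = 17489 / 4261.2 ≈ 4.10.

4.10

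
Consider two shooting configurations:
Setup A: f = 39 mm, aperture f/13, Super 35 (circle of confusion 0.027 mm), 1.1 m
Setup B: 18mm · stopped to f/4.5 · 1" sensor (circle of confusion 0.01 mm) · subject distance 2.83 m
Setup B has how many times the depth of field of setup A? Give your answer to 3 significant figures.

Setup A: H = 39²/(13×0.027) + 39 ≈ 4372.3 mm; DoF = Df − Dn = 1456.66 − 883.64 ≈ 573.02 mm.
Setup B: H = 18²/(4.5×0.01) + 18 ≈ 7218.0 mm; DoF = Df − Dn = 4643.6 − 2035.2 ≈ 2608.4 mm.
Ratio = 2608.4 / 573.02 ≈ 4.55.

4.55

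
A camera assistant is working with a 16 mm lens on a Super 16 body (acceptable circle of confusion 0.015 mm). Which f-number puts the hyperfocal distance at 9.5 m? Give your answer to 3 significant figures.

f/1.80

Rearrange H = f²/(N·c) + f for N: N = f² / ((H − f)·c).
N = 16² / ((9500 − 16) × 0.015) = 256 / 142.3 ≈ 1.80.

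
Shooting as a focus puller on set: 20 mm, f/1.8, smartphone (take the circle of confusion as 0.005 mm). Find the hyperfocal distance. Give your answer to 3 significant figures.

Hyperfocal distance H = f²/(N·c) + f = 20²/(1.8 × 0.005) + 20 = 400/0.009 + 20 ≈ 44464.4 mm ≈ 44.5 m.

44.5 m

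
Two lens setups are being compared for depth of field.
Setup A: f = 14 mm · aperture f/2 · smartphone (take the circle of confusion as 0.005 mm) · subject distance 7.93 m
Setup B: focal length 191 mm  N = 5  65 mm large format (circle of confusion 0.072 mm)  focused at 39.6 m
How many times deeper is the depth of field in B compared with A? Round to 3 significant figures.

4.74

Setup A: H = 14²/(2×0.005) + 14 ≈ 19614.0 mm; DoF = Df − Dn = 13302.6 − 5648.6 ≈ 7654.0 mm.
Setup B: H = 191²/(5×0.072) + 191 ≈ 101527.1 mm; DoF = Df − Dn = 64801 − 28512 ≈ 36289 mm.
Ratio = 36289 / 7654.0 ≈ 4.74.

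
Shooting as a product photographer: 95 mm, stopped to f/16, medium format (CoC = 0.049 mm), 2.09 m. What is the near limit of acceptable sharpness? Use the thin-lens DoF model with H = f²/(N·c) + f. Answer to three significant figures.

1.78 m

Hyperfocal distance H = f²/(N·c) + f = 95²/(16 × 0.049) + 95 = 9025/0.784 + 95 ≈ 11606.5 mm ≈ 11.61 m.
Near limit Dn = s·(H − f)/(H + s − 2f) = 2090 × (11606.5 − 95) / (11606.5 + 2090 − 2 × 95) = 2090 × 11511.5 / 13506.5 ≈ 1781.3 mm ≈ 1.78 m.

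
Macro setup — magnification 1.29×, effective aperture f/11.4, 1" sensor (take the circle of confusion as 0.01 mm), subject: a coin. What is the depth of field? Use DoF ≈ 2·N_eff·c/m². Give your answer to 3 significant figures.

At magnification m, DoF ≈ 2·N_eff·c/m² = 2 × 11.4 × 0.01 / 1.29² = 0.228 / 1.664 ≈ 0.137 mm.

0.137 mm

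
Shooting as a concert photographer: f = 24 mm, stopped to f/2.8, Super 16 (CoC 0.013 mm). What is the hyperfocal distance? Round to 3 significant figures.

Hyperfocal distance H = f²/(N·c) + f = 24²/(2.8 × 0.013) + 24 = 576/0.0364 + 24 ≈ 15848.2 mm ≈ 15.8 m.

15.8 m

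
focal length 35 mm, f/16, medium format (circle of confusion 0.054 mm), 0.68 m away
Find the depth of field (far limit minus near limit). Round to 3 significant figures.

Hyperfocal distance H = f²/(N·c) + f = 35²/(16 × 0.054) + 35 = 1225/0.864 + 35 ≈ 1452.8 mm ≈ 1.453 m.
Near limit Dn = s·(H − f)/(H + s − 2f) = 680 × (1452.8 − 35) / (1452.8 + 680 − 2 × 35) = 680 × 1417.8 / 2062.8 ≈ 467.38 mm.
Far limit Df = s·(H − f)/(H − s) = 680 × (1452.8 − 35) / (1452.8 − 680) = 680 × 1417.8 / 772.8 ≈ 1247.53 mm.
Depth of field = Df − Dn = 1247.53 − 467.38 ≈ 780.15 mm ≈ 0.780 m.

0.780 m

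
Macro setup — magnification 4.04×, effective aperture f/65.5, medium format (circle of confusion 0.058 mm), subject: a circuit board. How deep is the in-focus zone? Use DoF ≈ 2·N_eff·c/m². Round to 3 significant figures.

At magnification m, DoF ≈ 2·N_eff·c/m² = 2 × 65.5 × 0.058 / 4.04² = 7.598 / 16.32 ≈ 0.466 mm.

0.466 mm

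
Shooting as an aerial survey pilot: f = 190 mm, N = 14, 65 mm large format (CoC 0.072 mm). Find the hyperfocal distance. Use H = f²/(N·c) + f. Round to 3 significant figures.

36.0 m

Hyperfocal distance H = f²/(N·c) + f = 190²/(14 × 0.072) + 190 = 36100/1.008 + 190 ≈ 36003.5 mm ≈ 36.0 m.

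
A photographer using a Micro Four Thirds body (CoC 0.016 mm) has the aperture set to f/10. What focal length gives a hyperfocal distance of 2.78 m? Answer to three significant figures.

From H = f²/(N·c) + f, with f ≪ H: f ≈ √(H·N·c) = √(2780 × 10 × 0.016) = √444.80 ≈ 21.09 mm.
Exact: f² + N·c·f − N·c·H = 0 ⇒ f = (−N·c + √((N·c)² + 4·N·c·H))/2 = (−0.16 + √1779.2)/2 ≈ 21.010 mm ≈ 21.0 mm.

21.0 mm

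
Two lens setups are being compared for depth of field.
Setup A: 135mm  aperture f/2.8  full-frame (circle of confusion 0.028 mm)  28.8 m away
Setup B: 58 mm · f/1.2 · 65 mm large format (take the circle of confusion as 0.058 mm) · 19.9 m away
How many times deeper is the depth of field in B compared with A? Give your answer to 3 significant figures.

2.72

Setup A: H = 135²/(2.8×0.028) + 135 ≈ 232596.7 mm; DoF = Df − Dn = 32850.9 − 25638.5 ≈ 7212.4 mm.
Setup B: H = 58²/(1.2×0.058) + 58 ≈ 48391.3 mm; DoF = Df − Dn = 33759 − 14108 ≈ 19651 mm.
Ratio = 19651 / 7212.4 ≈ 2.72.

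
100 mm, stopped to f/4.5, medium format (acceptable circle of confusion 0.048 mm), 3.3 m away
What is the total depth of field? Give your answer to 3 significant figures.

Hyperfocal distance H = f²/(N·c) + f = 100²/(4.5 × 0.048) + 100 = 10000/0.216 + 100 ≈ 46396.3 mm ≈ 46.40 m.
Near limit Dn = s·(H − f)/(H + s − 2f) = 3300 × (46396.3 − 100) / (46396.3 + 3300 − 2 × 100) = 3300 × 46296.3 / 49496.3 ≈ 3086.65 mm.
Far limit Df = s·(H − f)/(H − s) = 3300 × (46396.3 − 100) / (46396.3 − 3300) = 3300 × 46296.3 / 43096.3 ≈ 3545.03 mm.
Depth of field = Df − Dn = 3545.03 − 3086.65 ≈ 458.38 mm.

458 mm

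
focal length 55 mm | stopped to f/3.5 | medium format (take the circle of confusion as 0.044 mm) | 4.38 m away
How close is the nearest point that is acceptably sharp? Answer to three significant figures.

Hyperfocal distance H = f²/(N·c) + f = 55²/(3.5 × 0.044) + 55 = 3025/0.154 + 55 ≈ 19697.9 mm ≈ 19.70 m.
Near limit Dn = s·(H − f)/(H + s − 2f) = 4380 × (19697.9 − 55) / (19697.9 + 4380 − 2 × 55) = 4380 × 19642.9 / 23967.9 ≈ 3589.6 mm ≈ 3.59 m.

3.59 m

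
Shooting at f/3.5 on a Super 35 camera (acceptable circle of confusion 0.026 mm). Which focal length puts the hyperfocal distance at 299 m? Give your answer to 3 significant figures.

165 mm

From H = f²/(N·c) + f, with f ≪ H: f ≈ √(H·N·c) = √(299000 × 3.5 × 0.026) = √27209 ≈ 165.0 mm.
The +f correction barely moves this — solving exactly, f² + N·c·f − N·c·H = 0 ⇒ f = (−N·c + √((N·c)² + 4·N·c·H))/2 = (−0.091 + √108836)/2 ≈ 164.91 mm, so f ≈ 165 mm.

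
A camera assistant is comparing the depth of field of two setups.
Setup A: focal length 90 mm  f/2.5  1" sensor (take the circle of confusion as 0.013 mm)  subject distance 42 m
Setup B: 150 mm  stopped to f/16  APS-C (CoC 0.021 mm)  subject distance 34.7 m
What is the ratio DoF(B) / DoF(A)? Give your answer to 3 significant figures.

3.36

Setup A: H = 90²/(2.5×0.013) + 90 ≈ 249320.8 mm; DoF = Df − Dn = 50490 − 35954 ≈ 14536 mm.
Setup B: H = 150²/(16×0.021) + 150 ≈ 67114.3 mm; DoF = Df − Dn = 71686 − 22890 ≈ 48796 mm.
Ratio = 48796 / 14536 ≈ 3.36.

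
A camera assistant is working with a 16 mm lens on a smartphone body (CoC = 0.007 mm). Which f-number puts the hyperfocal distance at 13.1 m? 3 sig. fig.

f/2.80

Rearrange H = f²/(N·c) + f for N: N = f² / ((H − f)·c).
N = 16² / ((13100 − 16) × 0.007) = 256 / 91.59 ≈ 2.80.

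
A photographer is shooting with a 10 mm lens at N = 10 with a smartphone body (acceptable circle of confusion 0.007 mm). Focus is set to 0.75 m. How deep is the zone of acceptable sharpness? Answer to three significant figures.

Hyperfocal distance H = f²/(N·c) + f = 10²/(10 × 0.007) + 10 = 100/0.07 + 10 ≈ 1438.6 mm ≈ 1.439 m.
Near limit Dn = s·(H − f)/(H + s − 2f) = 750 × (1438.6 − 10) / (1438.6 + 750 − 2 × 10) = 750 × 1428.6 / 2168.6 ≈ 494.1 mm.
Far limit Df = s·(H − f)/(H − s) = 750 × (1438.6 − 10) / (1438.6 − 750) = 750 × 1428.6 / 688.6 ≈ 1556.0 mm.
Depth of field = Df − Dn = 1556.0 − 494.1 ≈ 1061.9 mm ≈ 1.06 m.

1.06 m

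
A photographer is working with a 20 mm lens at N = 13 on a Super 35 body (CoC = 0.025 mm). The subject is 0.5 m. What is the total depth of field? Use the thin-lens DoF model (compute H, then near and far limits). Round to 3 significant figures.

460 mm

Hyperfocal distance H = f²/(N·c) + f = 20²/(13 × 0.025) + 20 = 400/0.325 + 20 ≈ 1250.8 mm ≈ 1.251 m.
Near limit Dn = s·(H − f)/(H + s − 2f) = 500 × (1250.8 − 20) / (1250.8 + 500 − 2 × 20) = 500 × 1230.8 / 1710.8 ≈ 359.71 mm.
Far limit Df = s·(H − f)/(H − s) = 500 × (1250.8 − 20) / (1250.8 − 500) = 500 × 1230.8 / 750.8 ≈ 819.67 mm.
Depth of field = Df − Dn = 819.67 − 359.71 ≈ 459.96 mm.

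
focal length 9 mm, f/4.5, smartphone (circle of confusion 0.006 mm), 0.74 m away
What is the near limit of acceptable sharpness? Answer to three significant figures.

Hyperfocal distance H = f²/(N·c) + f = 9²/(4.5 × 0.006) + 9 = 81/0.027 + 9 ≈ 3009.0 mm ≈ 3.009 m.
Near limit Dn = s·(H − f)/(H + s − 2f) = 740 × (3009.0 − 9) / (3009.0 + 740 − 2 × 9) = 740 × 3000.0 / 3731.0 ≈ 595.01 mm ≈ 0.595 m.

0.595 m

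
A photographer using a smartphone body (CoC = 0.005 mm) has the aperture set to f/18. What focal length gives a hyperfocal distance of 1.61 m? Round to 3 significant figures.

From H = f²/(N·c) + f, with f ≪ H: f ≈ √(H·N·c) = √(1610 × 18 × 0.005) = √144.90 ≈ 12.04 mm.
The +f correction barely moves this — solving exactly, f² + N·c·f − N·c·H = 0 ⇒ f = (−N·c + √((N·c)² + 4·N·c·H))/2 = (−0.09 + √579.61)/2 ≈ 11.993 mm, so f ≈ 12.0 mm.

12.0 mm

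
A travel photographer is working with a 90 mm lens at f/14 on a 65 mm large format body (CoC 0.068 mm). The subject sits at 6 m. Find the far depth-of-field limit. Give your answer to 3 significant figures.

19.6 m

Hyperfocal distance H = f²/(N·c) + f = 90²/(14 × 0.068) + 90 = 8100/0.952 + 90 ≈ 8598.4 mm ≈ 8.598 m.
Far limit Df = s·(H − f)/(H − s) = 6000 × (8598.4 − 90) / (8598.4 − 6000) = 6000 × 8508.4 / 2598.4 ≈ 19647 mm ≈ 19.6 m.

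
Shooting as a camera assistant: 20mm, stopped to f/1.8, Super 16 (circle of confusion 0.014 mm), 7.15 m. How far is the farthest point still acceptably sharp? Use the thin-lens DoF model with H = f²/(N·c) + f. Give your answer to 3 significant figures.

13.0 m

Hyperfocal distance H = f²/(N·c) + f = 20²/(1.8 × 0.014) + 20 = 400/0.0252 + 20 ≈ 15893.0 mm ≈ 15.89 m.
Far limit Df = s·(H − f)/(H − s) = 7150 × (15893.0 − 20) / (15893.0 − 7150) = 7150 × 15873.0 / 8743.0 ≈ 12981 mm ≈ 13.0 m.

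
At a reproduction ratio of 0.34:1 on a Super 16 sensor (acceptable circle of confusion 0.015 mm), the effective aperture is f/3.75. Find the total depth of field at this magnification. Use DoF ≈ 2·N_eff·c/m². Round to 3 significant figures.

0.973 mm

At magnification m, DoF ≈ 2·N_eff·c/m² = 2 × 3.75 × 0.015 / 0.34² = 0.1125 / 0.1156 ≈ 0.973 mm.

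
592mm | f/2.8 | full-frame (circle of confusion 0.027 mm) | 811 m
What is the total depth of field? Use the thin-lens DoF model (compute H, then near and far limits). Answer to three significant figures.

292 m

Hyperfocal distance H = f²/(N·c) + f = 592²/(2.8 × 0.027) + 592 = 350464/0.0756 + 592 ≈ 4636359.2 mm ≈ 4636 m.
Near limit Dn = s·(H − f)/(H + s − 2f) = 811000 × (4636359.2 − 592) / (4636359.2 + 811000 − 2 × 592) = 811000 × 4635767.2 / 5446175.2 ≈ 690321 mm.
Far limit Df = s·(H − f)/(H − s) = 811000 × (4636359.2 − 592) / (4636359.2 − 811000) = 811000 × 4635767.2 / 3825359.2 ≈ 982812 mm.
Depth of field = Df − Dn = 982812 − 690321 ≈ 292491 mm ≈ 292 m.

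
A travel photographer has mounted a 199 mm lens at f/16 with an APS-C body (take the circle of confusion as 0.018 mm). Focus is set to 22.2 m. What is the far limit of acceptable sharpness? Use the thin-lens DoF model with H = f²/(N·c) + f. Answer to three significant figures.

Hyperfocal distance H = f²/(N·c) + f = 199²/(16 × 0.018) + 199 = 39601/0.288 + 199 ≈ 137702.5 mm ≈ 137.7 m.
Far limit Df = s·(H − f)/(H − s) = 22200 × (137702.5 − 199) / (137702.5 − 22200) = 22200 × 137503.5 / 115502.5 ≈ 26429 mm ≈ 26.4 m.

26.4 m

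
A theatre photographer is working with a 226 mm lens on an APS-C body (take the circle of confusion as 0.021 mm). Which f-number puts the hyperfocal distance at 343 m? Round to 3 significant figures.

f/7.10

Rearrange H = f²/(N·c) + f for N: N = f² / ((H − f)·c).
N = 226² / ((343000 − 226) × 0.021) = 51076 / 7198 ≈ 7.10.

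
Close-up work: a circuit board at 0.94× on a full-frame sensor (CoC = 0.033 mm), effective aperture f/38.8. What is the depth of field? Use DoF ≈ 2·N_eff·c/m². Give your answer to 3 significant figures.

At magnification m, DoF ≈ 2·N_eff·c/m² = 2 × 38.8 × 0.033 / 0.94² = 2.561 / 0.8836 ≈ 2.9 mm.

2.90 mm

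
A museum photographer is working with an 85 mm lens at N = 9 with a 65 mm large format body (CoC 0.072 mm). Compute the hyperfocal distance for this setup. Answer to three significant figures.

Hyperfocal distance H = f²/(N·c) + f = 85²/(9 × 0.072) + 85 = 7225/0.648 + 85 ≈ 11234.7 mm ≈ 11.2 m.

11.2 m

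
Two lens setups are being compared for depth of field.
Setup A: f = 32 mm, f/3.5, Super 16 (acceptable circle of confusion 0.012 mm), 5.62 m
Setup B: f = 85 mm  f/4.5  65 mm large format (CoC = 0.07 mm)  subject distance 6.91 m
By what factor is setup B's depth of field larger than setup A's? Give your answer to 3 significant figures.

Setup A: H = 32²/(3.5×0.012) + 32 ≈ 24413.0 mm; DoF = Df − Dn = 7291.1 − 4572.1 ≈ 2719.0 mm.
Setup B: H = 85²/(4.5×0.07) + 85 ≈ 23021.5 mm; DoF = Df − Dn = 9837.1 − 5325.4 ≈ 4511.7 mm.
Ratio = 4511.7 / 2719.0 ≈ 1.66.

1.66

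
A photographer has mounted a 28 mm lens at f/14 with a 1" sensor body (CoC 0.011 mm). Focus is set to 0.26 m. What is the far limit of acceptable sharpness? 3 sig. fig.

272 mm

Hyperfocal distance H = f²/(N·c) + f = 28²/(14 × 0.011) + 28 = 784/0.154 + 28 ≈ 5118.9 mm ≈ 5.119 m.
Far limit Df = s·(H − f)/(H − s) = 260 × (5118.9 − 28) / (5118.9 − 260) = 260 × 5090.9 / 4858.9 ≈ 272.41 mm.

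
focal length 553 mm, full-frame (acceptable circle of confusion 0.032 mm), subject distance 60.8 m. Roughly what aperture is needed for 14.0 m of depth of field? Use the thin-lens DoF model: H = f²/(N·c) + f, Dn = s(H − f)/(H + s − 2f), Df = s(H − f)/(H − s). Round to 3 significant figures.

Write h = H − f = f²/(N·c). The thin-lens limits are Dn = s·h/(h + (s−f)) and Df = s·h/(h − (s−f)), so DoF = Df − Dn = 2·s·(s−f)·h / (h² − (s−f)²).
That is a quadratic in h: DoF·h² − 2·s·(s−f)·h − DoF·(s−f)² = 0 ⇒ h = (s−f)·(s + √(s² + DoF²)) / DoF = 60247 × (60800 + √(60800² + 14000²)) / 14000 = 60247 × (60800 + 62391.0) / 14000 ≈ 530135 mm.
Then N = f²/(c·h) = 553² / (0.032 × 530135) = 305809 / 16964 ≈ 18.

f/18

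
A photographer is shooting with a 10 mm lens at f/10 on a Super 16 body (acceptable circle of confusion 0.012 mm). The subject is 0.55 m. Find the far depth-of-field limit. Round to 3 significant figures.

Hyperfocal distance H = f²/(N·c) + f = 10²/(10 × 0.012) + 10 = 100/0.12 + 10 ≈ 843.3 mm ≈ 0.843 m.
Far limit Df = s·(H − f)/(H − s) = 550 × (843.3 − 10) / (843.3 − 550) = 550 × 833.3 / 293.3 ≈ 1562.5 mm ≈ 1.56 m.

1.56 m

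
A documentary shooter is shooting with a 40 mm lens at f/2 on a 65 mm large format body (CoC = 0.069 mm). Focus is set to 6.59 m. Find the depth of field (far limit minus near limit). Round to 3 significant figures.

Hyperfocal distance H = f²/(N·c) + f = 40²/(2 × 0.069) + 40 = 1600/0.138 + 40 ≈ 11634.2 mm ≈ 11.63 m.
Near limit Dn = s·(H − f)/(H + s − 2f) = 6590 × (11634.2 − 40) / (11634.2 + 6590 − 2 × 40) = 6590 × 11594.2 / 18144.2 ≈ 4211 mm.
Far limit Df = s·(H − f)/(H − s) = 6590 × (11634.2 − 40) / (11634.2 − 6590) = 6590 × 11594.2 / 5044.2 ≈ 15147 mm.
Depth of field = Df − Dn = 15147 − 4211 ≈ 10936 mm ≈ 10.9 m.

10.9 m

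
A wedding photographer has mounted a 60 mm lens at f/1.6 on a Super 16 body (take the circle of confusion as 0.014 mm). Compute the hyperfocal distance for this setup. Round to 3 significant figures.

161 m

Hyperfocal distance H = f²/(N·c) + f = 60²/(1.6 × 0.014) + 60 = 3600/0.0224 + 60 ≈ 160774.3 mm ≈ 161 m.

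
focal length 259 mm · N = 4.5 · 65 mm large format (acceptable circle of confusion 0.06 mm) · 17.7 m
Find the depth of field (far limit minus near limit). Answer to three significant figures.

2.50 m

Hyperfocal distance H = f²/(N·c) + f = 259²/(4.5 × 0.06) + 259 = 67081/0.27 + 259 ≈ 248707.1 mm ≈ 248.7 m.
Near limit Dn = s·(H − f)/(H + s − 2f) = 17700 × (248707.1 − 259) / (248707.1 + 17700 − 2 × 259) = 17700 × 248448.1 / 265889.1 ≈ 16539.0 mm.
Far limit Df = s·(H − f)/(H − s) = 17700 × (248707.1 − 259) / (248707.1 − 17700) = 17700 × 248448.1 / 231007.1 ≈ 19036.3 mm.
Depth of field = Df − Dn = 19036.3 − 16539.0 ≈ 2497.3 mm ≈ 2.50 m.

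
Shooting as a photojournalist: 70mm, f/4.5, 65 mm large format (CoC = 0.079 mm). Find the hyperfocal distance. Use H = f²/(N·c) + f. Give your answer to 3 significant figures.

Hyperfocal distance H = f²/(N·c) + f = 70²/(4.5 × 0.079) + 70 = 4900/0.3555 + 70 ≈ 13853.4 mm ≈ 13.9 m.

13.9 m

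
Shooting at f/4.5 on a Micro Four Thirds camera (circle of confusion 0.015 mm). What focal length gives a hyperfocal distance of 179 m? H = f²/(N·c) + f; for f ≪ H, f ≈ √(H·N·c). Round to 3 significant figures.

From H = f²/(N·c) + f, with f ≪ H: f ≈ √(H·N·c) = √(179000 × 4.5 × 0.015) = √12082 ≈ 109.9 mm.
The +f correction barely moves this — solving exactly, f² + N·c·f − N·c·H = 0 ⇒ f = (−N·c + √((N·c)² + 4·N·c·H))/2 = (−0.0675 + √48330)/2 ≈ 109.89 mm, so f ≈ 110 mm.

110 mm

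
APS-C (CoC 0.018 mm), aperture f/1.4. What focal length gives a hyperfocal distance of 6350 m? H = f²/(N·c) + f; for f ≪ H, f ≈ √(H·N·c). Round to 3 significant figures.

From H = f²/(N·c) + f, with f ≪ H: f ≈ √(H·N·c) = √(6350000 × 1.4 × 0.018) = √160020 ≈ 400.0 mm.
The +f correction barely moves this — solving exactly, f² + N·c·f − N·c·H = 0 ⇒ f = (−N·c + √((N·c)² + 4·N·c·H))/2 = (−0.0252 + √640080)/2 ≈ 400.01 mm, so f ≈ 400 mm.

400 mm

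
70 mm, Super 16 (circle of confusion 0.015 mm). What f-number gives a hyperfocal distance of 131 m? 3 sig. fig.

f/2.49

Rearrange H = f²/(N·c) + f for N: N = f² / ((H − f)·c).
N = 70² / ((131000 − 70) × 0.015) = 4900 / 1964 ≈ 2.49.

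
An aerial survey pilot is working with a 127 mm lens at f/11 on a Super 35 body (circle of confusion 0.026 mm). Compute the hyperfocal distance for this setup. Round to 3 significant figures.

56.5 m

Hyperfocal distance H = f²/(N·c) + f = 127²/(11 × 0.026) + 127 = 16129/0.286 + 127 ≈ 56522.1 mm ≈ 56.5 m.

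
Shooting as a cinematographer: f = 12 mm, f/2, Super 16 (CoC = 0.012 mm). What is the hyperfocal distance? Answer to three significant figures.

Hyperfocal distance H = f²/(N·c) + f = 12²/(2 × 0.012) + 12 = 144/0.024 + 12 ≈ 6012.0 mm ≈ 6.01 m.

6.01 m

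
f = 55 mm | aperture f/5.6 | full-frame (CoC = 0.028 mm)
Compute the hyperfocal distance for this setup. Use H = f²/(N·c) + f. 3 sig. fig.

Hyperfocal distance H = f²/(N·c) + f = 55²/(5.6 × 0.028) + 55 = 3025/0.1568 + 55 ≈ 19347.1 mm ≈ 19.3 m.

19.3 m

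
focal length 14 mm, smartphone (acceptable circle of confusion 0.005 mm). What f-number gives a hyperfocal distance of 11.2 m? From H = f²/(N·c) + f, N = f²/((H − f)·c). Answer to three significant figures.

Rearrange H = f²/(N·c) + f for N: N = f² / ((H − f)·c).
N = 14² / ((11200 − 14) × 0.005) = 196 / 55.93 ≈ 3.50.

f/3.50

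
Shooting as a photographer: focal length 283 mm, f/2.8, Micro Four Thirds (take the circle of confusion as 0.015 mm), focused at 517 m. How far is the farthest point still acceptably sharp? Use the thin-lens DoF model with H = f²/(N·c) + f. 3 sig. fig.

Hyperfocal distance H = f²/(N·c) + f = 283²/(2.8 × 0.015) + 283 = 80089/0.042 + 283 ≈ 1907164.0 mm ≈ 1907 m.
Far limit Df = s·(H − f)/(H − s) = 517000 × (1907164.0 − 283) / (1907164.0 − 517000) = 517000 × 1906881.0 / 1390164.0 ≈ 709166 mm ≈ 709 m.

709 m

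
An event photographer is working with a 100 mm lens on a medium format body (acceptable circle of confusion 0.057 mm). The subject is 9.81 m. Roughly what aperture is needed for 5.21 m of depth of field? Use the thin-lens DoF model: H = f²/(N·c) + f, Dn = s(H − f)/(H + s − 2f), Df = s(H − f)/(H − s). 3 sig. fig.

Write h = H − f = f²/(N·c). The thin-lens limits are Dn = s·h/(h + (s−f)) and Df = s·h/(h − (s−f)), so DoF = Df − Dn = 2·s·(s−f)·h / (h² − (s−f)²).
That is a quadratic in h: DoF·h² − 2·s·(s−f)·h − DoF·(s−f)² = 0 ⇒ h = (s−f)·(s + √(s² + DoF²)) / DoF = 9710 × (9810 + √(9810² + 5210²)) / 5210 = 9710 × (9810 + 11107.7) / 5210 ≈ 38985 mm.
Then N = f²/(c·h) = 100² / (0.057 × 38985) = 10000 / 2222.1 ≈ 4.50.

f/4.50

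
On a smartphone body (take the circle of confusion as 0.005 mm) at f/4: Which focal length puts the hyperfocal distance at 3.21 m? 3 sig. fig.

From H = f²/(N·c) + f, with f ≪ H: f ≈ √(H·N·c) = √(3210 × 4 × 0.005) = √64.200 ≈ 8.012 mm.
Exact: f² + N·c·f − N·c·H = 0 ⇒ f = (−N·c + √((N·c)² + 4·N·c·H))/2 = (−0.02 + √256.80)/2 ≈ 8.0025 mm ≈ 8.00 mm.

8.00 mm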